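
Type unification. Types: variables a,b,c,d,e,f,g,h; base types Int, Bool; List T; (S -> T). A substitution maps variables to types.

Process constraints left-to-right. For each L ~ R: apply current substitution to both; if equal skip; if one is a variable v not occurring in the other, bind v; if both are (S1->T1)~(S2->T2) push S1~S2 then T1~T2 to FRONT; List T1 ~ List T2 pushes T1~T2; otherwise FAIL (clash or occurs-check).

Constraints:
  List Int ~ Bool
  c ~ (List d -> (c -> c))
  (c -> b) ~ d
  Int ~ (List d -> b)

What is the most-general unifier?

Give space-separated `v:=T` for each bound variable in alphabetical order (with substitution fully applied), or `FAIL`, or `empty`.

Answer: FAIL

Derivation:
step 1: unify List Int ~ Bool  [subst: {-} | 3 pending]
  clash: List Int vs Bool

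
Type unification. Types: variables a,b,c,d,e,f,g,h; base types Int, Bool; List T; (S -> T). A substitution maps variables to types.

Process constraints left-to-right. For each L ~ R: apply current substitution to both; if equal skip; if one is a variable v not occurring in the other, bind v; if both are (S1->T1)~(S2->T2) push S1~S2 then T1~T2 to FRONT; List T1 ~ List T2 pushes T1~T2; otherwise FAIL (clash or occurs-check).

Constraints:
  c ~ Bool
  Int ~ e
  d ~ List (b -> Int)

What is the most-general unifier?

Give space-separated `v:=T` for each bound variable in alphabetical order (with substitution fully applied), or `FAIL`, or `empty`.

step 1: unify c ~ Bool  [subst: {-} | 2 pending]
  bind c := Bool
step 2: unify Int ~ e  [subst: {c:=Bool} | 1 pending]
  bind e := Int
step 3: unify d ~ List (b -> Int)  [subst: {c:=Bool, e:=Int} | 0 pending]
  bind d := List (b -> Int)

Answer: c:=Bool d:=List (b -> Int) e:=Int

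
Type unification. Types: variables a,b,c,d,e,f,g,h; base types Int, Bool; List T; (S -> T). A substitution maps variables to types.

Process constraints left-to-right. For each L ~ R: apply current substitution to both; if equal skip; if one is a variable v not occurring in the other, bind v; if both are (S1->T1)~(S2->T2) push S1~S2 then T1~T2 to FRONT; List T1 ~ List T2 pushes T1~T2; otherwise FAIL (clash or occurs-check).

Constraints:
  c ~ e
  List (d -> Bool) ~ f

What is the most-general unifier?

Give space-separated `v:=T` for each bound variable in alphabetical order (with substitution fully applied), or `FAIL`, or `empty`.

Answer: c:=e f:=List (d -> Bool)

Derivation:
step 1: unify c ~ e  [subst: {-} | 1 pending]
  bind c := e
step 2: unify List (d -> Bool) ~ f  [subst: {c:=e} | 0 pending]
  bind f := List (d -> Bool)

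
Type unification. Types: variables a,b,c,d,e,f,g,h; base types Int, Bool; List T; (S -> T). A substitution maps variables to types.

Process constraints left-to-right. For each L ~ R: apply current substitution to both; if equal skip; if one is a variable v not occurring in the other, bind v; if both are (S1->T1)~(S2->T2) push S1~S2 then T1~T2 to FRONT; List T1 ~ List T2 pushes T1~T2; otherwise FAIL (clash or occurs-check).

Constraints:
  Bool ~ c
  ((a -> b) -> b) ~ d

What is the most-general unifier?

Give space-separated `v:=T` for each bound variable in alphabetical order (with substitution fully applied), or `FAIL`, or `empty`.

Answer: c:=Bool d:=((a -> b) -> b)

Derivation:
step 1: unify Bool ~ c  [subst: {-} | 1 pending]
  bind c := Bool
step 2: unify ((a -> b) -> b) ~ d  [subst: {c:=Bool} | 0 pending]
  bind d := ((a -> b) -> b)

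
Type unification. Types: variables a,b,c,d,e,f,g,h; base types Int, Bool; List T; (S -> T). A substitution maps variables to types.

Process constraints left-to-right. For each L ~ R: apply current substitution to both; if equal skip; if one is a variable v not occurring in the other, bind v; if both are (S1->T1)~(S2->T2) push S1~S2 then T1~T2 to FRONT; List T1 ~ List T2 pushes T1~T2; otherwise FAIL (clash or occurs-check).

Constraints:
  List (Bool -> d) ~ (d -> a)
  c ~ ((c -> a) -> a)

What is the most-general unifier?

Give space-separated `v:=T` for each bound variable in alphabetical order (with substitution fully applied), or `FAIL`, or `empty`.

step 1: unify List (Bool -> d) ~ (d -> a)  [subst: {-} | 1 pending]
  clash: List (Bool -> d) vs (d -> a)

Answer: FAIL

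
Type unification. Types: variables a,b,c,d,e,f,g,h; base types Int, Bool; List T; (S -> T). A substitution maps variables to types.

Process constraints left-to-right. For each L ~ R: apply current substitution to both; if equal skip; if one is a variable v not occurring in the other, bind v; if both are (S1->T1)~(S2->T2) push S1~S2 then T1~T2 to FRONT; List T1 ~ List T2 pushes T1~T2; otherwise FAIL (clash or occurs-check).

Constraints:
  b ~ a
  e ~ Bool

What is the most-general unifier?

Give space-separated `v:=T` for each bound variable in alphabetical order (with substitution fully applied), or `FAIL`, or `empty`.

step 1: unify b ~ a  [subst: {-} | 1 pending]
  bind b := a
step 2: unify e ~ Bool  [subst: {b:=a} | 0 pending]
  bind e := Bool

Answer: b:=a e:=Bool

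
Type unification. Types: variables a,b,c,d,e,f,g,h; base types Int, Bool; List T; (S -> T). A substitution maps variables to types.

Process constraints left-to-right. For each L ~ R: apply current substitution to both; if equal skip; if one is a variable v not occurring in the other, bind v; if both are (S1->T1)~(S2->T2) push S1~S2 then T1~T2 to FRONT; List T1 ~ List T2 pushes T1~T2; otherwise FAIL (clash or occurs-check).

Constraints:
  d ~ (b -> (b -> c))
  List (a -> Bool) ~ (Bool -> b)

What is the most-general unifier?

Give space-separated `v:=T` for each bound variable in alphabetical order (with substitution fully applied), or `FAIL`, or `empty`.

step 1: unify d ~ (b -> (b -> c))  [subst: {-} | 1 pending]
  bind d := (b -> (b -> c))
step 2: unify List (a -> Bool) ~ (Bool -> b)  [subst: {d:=(b -> (b -> c))} | 0 pending]
  clash: List (a -> Bool) vs (Bool -> b)

Answer: FAIL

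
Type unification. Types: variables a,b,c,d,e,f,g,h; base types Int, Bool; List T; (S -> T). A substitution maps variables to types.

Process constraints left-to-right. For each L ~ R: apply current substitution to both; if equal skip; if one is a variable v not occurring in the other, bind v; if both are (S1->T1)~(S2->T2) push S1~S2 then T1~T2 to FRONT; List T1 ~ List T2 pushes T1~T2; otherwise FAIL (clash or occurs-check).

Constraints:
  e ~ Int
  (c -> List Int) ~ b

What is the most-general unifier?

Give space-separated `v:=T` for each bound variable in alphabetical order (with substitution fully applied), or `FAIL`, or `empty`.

Answer: b:=(c -> List Int) e:=Int

Derivation:
step 1: unify e ~ Int  [subst: {-} | 1 pending]
  bind e := Int
step 2: unify (c -> List Int) ~ b  [subst: {e:=Int} | 0 pending]
  bind b := (c -> List Int)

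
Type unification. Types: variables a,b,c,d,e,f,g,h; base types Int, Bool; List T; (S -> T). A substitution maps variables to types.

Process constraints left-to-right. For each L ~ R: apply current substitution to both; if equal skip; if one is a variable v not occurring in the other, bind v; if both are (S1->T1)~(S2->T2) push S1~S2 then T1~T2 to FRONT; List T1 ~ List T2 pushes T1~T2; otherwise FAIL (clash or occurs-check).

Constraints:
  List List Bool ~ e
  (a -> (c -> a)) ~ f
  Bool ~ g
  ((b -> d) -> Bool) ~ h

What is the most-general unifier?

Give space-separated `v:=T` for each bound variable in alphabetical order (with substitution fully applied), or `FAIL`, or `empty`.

Answer: e:=List List Bool f:=(a -> (c -> a)) g:=Bool h:=((b -> d) -> Bool)

Derivation:
step 1: unify List List Bool ~ e  [subst: {-} | 3 pending]
  bind e := List List Bool
step 2: unify (a -> (c -> a)) ~ f  [subst: {e:=List List Bool} | 2 pending]
  bind f := (a -> (c -> a))
step 3: unify Bool ~ g  [subst: {e:=List List Bool, f:=(a -> (c -> a))} | 1 pending]
  bind g := Bool
step 4: unify ((b -> d) -> Bool) ~ h  [subst: {e:=List List Bool, f:=(a -> (c -> a)), g:=Bool} | 0 pending]
  bind h := ((b -> d) -> Bool)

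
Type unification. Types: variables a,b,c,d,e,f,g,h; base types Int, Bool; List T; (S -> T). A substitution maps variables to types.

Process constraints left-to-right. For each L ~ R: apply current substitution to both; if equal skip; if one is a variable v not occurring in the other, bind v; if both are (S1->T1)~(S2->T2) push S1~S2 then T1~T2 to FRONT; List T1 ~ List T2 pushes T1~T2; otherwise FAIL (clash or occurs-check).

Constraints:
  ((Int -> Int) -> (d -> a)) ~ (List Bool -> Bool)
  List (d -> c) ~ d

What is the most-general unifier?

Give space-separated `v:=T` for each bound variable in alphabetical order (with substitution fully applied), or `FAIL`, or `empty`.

step 1: unify ((Int -> Int) -> (d -> a)) ~ (List Bool -> Bool)  [subst: {-} | 1 pending]
  -> decompose arrow: push (Int -> Int)~List Bool, (d -> a)~Bool
step 2: unify (Int -> Int) ~ List Bool  [subst: {-} | 2 pending]
  clash: (Int -> Int) vs List Bool

Answer: FAIL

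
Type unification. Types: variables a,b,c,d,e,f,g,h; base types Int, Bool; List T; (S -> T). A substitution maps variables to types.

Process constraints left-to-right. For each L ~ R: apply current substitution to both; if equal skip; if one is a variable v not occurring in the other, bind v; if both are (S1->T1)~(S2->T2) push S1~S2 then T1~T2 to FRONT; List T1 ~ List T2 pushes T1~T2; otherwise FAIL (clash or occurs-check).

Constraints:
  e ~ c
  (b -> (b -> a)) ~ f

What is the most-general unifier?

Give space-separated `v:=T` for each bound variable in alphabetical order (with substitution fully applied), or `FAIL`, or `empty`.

Answer: e:=c f:=(b -> (b -> a))

Derivation:
step 1: unify e ~ c  [subst: {-} | 1 pending]
  bind e := c
step 2: unify (b -> (b -> a)) ~ f  [subst: {e:=c} | 0 pending]
  bind f := (b -> (b -> a))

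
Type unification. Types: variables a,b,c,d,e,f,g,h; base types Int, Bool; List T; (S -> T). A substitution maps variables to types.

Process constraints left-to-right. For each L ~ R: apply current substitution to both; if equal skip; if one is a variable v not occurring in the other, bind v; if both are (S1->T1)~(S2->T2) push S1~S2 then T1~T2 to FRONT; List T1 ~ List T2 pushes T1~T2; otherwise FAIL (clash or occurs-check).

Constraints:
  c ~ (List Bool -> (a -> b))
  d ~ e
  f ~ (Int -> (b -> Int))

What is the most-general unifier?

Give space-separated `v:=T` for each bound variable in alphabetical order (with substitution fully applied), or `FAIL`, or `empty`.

Answer: c:=(List Bool -> (a -> b)) d:=e f:=(Int -> (b -> Int))

Derivation:
step 1: unify c ~ (List Bool -> (a -> b))  [subst: {-} | 2 pending]
  bind c := (List Bool -> (a -> b))
step 2: unify d ~ e  [subst: {c:=(List Bool -> (a -> b))} | 1 pending]
  bind d := e
step 3: unify f ~ (Int -> (b -> Int))  [subst: {c:=(List Bool -> (a -> b)), d:=e} | 0 pending]
  bind f := (Int -> (b -> Int))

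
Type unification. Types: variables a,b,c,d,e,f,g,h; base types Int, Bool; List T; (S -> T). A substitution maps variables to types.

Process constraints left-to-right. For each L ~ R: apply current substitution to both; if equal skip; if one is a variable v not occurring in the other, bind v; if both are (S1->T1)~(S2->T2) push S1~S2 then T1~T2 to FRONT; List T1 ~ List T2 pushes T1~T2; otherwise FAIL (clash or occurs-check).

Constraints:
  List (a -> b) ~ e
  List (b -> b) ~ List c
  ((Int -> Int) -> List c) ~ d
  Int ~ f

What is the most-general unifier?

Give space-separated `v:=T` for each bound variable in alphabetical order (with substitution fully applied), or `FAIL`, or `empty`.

step 1: unify List (a -> b) ~ e  [subst: {-} | 3 pending]
  bind e := List (a -> b)
step 2: unify List (b -> b) ~ List c  [subst: {e:=List (a -> b)} | 2 pending]
  -> decompose List: push (b -> b)~c
step 3: unify (b -> b) ~ c  [subst: {e:=List (a -> b)} | 2 pending]
  bind c := (b -> b)
step 4: unify ((Int -> Int) -> List (b -> b)) ~ d  [subst: {e:=List (a -> b), c:=(b -> b)} | 1 pending]
  bind d := ((Int -> Int) -> List (b -> b))
step 5: unify Int ~ f  [subst: {e:=List (a -> b), c:=(b -> b), d:=((Int -> Int) -> List (b -> b))} | 0 pending]
  bind f := Int

Answer: c:=(b -> b) d:=((Int -> Int) -> List (b -> b)) e:=List (a -> b) f:=Int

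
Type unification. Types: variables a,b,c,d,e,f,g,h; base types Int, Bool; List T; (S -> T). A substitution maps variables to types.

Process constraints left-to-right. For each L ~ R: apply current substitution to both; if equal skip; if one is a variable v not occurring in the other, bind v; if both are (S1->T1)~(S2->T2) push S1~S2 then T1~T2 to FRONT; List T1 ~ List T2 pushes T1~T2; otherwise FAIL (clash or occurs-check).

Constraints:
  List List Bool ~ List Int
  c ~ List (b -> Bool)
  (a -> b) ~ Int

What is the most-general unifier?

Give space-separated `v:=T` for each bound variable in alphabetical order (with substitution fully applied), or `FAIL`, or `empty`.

step 1: unify List List Bool ~ List Int  [subst: {-} | 2 pending]
  -> decompose List: push List Bool~Int
step 2: unify List Bool ~ Int  [subst: {-} | 2 pending]
  clash: List Bool vs Int

Answer: FAIL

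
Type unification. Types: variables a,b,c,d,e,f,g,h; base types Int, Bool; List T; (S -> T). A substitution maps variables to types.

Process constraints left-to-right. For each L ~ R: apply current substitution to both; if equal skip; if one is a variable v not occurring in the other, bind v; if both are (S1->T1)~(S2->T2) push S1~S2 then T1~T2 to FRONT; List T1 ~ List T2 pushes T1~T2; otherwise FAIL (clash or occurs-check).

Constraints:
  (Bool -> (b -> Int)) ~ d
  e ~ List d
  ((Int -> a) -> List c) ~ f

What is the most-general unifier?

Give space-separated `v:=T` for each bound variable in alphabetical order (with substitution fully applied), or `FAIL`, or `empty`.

step 1: unify (Bool -> (b -> Int)) ~ d  [subst: {-} | 2 pending]
  bind d := (Bool -> (b -> Int))
step 2: unify e ~ List (Bool -> (b -> Int))  [subst: {d:=(Bool -> (b -> Int))} | 1 pending]
  bind e := List (Bool -> (b -> Int))
step 3: unify ((Int -> a) -> List c) ~ f  [subst: {d:=(Bool -> (b -> Int)), e:=List (Bool -> (b -> Int))} | 0 pending]
  bind f := ((Int -> a) -> List c)

Answer: d:=(Bool -> (b -> Int)) e:=List (Bool -> (b -> Int)) f:=((Int -> a) -> List c)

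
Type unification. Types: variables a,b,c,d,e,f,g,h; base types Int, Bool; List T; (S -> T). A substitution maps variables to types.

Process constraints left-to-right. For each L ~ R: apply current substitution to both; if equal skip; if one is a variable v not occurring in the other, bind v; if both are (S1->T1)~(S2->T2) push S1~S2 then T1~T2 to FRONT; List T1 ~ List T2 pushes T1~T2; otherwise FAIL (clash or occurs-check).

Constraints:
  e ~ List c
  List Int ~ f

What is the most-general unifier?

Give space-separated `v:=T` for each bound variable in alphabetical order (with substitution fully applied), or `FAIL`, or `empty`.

Answer: e:=List c f:=List Int

Derivation:
step 1: unify e ~ List c  [subst: {-} | 1 pending]
  bind e := List c
step 2: unify List Int ~ f  [subst: {e:=List c} | 0 pending]
  bind f := List Int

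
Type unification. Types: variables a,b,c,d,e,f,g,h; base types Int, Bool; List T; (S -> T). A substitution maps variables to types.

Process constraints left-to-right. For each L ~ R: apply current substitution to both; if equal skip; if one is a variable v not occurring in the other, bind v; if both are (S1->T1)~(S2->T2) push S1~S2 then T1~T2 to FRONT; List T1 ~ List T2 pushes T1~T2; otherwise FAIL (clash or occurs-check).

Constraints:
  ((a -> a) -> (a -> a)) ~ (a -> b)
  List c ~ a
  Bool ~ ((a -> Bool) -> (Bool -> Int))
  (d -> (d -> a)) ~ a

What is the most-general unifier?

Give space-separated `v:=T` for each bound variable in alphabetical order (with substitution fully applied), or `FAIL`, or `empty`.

Answer: FAIL

Derivation:
step 1: unify ((a -> a) -> (a -> a)) ~ (a -> b)  [subst: {-} | 3 pending]
  -> decompose arrow: push (a -> a)~a, (a -> a)~b
step 2: unify (a -> a) ~ a  [subst: {-} | 4 pending]
  occurs-check fail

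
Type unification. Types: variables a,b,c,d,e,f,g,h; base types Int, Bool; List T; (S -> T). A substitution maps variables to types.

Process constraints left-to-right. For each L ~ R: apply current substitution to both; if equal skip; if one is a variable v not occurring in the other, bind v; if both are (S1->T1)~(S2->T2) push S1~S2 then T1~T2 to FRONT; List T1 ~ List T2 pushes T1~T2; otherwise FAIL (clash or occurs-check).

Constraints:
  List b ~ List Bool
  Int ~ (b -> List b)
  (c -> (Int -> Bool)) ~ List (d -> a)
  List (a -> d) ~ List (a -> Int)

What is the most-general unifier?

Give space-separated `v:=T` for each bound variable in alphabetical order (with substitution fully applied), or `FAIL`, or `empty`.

Answer: FAIL

Derivation:
step 1: unify List b ~ List Bool  [subst: {-} | 3 pending]
  -> decompose List: push b~Bool
step 2: unify b ~ Bool  [subst: {-} | 3 pending]
  bind b := Bool
step 3: unify Int ~ (Bool -> List Bool)  [subst: {b:=Bool} | 2 pending]
  clash: Int vs (Bool -> List Bool)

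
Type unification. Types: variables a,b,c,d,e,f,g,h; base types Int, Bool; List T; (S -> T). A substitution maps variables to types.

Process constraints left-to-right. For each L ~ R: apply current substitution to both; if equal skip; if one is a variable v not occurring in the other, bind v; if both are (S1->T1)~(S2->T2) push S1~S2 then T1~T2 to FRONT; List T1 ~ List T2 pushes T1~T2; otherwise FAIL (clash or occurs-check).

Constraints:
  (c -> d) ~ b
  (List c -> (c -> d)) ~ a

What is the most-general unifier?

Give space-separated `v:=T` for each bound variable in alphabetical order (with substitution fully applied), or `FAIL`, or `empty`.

Answer: a:=(List c -> (c -> d)) b:=(c -> d)

Derivation:
step 1: unify (c -> d) ~ b  [subst: {-} | 1 pending]
  bind b := (c -> d)
step 2: unify (List c -> (c -> d)) ~ a  [subst: {b:=(c -> d)} | 0 pending]
  bind a := (List c -> (c -> d))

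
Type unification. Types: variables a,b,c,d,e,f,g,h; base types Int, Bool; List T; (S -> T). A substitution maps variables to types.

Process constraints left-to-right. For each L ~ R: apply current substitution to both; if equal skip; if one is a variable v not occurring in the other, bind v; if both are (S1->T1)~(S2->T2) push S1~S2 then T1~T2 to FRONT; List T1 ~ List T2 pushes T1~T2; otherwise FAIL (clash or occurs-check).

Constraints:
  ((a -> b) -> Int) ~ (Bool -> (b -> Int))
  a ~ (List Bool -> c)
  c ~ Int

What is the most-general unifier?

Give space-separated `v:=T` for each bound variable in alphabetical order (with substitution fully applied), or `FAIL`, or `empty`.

Answer: FAIL

Derivation:
step 1: unify ((a -> b) -> Int) ~ (Bool -> (b -> Int))  [subst: {-} | 2 pending]
  -> decompose arrow: push (a -> b)~Bool, Int~(b -> Int)
step 2: unify (a -> b) ~ Bool  [subst: {-} | 3 pending]
  clash: (a -> b) vs Bool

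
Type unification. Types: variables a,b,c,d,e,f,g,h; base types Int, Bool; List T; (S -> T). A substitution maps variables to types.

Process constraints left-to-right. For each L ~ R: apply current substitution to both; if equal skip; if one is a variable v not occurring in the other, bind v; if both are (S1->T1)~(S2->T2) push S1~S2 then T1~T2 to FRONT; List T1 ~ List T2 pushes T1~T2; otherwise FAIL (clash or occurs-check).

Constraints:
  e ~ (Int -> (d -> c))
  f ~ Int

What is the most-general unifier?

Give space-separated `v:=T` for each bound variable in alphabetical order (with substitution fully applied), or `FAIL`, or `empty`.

Answer: e:=(Int -> (d -> c)) f:=Int

Derivation:
step 1: unify e ~ (Int -> (d -> c))  [subst: {-} | 1 pending]
  bind e := (Int -> (d -> c))
step 2: unify f ~ Int  [subst: {e:=(Int -> (d -> c))} | 0 pending]
  bind f := Int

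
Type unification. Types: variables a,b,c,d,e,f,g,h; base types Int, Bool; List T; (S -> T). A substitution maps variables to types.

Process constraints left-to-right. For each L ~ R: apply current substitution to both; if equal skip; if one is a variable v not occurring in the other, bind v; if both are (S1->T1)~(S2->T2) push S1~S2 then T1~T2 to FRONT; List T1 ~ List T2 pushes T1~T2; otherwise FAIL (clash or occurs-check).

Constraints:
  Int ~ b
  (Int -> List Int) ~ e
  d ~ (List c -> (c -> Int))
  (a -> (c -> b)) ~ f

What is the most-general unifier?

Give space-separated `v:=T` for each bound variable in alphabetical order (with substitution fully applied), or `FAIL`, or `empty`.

Answer: b:=Int d:=(List c -> (c -> Int)) e:=(Int -> List Int) f:=(a -> (c -> Int))

Derivation:
step 1: unify Int ~ b  [subst: {-} | 3 pending]
  bind b := Int
step 2: unify (Int -> List Int) ~ e  [subst: {b:=Int} | 2 pending]
  bind e := (Int -> List Int)
step 3: unify d ~ (List c -> (c -> Int))  [subst: {b:=Int, e:=(Int -> List Int)} | 1 pending]
  bind d := (List c -> (c -> Int))
step 4: unify (a -> (c -> Int)) ~ f  [subst: {b:=Int, e:=(Int -> List Int), d:=(List c -> (c -> Int))} | 0 pending]
  bind f := (a -> (c -> Int))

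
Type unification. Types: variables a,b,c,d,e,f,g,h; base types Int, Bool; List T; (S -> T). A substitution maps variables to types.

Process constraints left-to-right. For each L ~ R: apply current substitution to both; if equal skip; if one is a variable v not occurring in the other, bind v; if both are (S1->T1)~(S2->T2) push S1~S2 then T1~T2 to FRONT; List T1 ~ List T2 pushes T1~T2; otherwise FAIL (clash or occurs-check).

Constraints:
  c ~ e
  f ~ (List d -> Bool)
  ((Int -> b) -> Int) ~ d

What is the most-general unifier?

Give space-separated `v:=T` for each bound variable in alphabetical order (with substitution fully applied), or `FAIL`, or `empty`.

step 1: unify c ~ e  [subst: {-} | 2 pending]
  bind c := e
step 2: unify f ~ (List d -> Bool)  [subst: {c:=e} | 1 pending]
  bind f := (List d -> Bool)
step 3: unify ((Int -> b) -> Int) ~ d  [subst: {c:=e, f:=(List d -> Bool)} | 0 pending]
  bind d := ((Int -> b) -> Int)

Answer: c:=e d:=((Int -> b) -> Int) f:=(List ((Int -> b) -> Int) -> Bool)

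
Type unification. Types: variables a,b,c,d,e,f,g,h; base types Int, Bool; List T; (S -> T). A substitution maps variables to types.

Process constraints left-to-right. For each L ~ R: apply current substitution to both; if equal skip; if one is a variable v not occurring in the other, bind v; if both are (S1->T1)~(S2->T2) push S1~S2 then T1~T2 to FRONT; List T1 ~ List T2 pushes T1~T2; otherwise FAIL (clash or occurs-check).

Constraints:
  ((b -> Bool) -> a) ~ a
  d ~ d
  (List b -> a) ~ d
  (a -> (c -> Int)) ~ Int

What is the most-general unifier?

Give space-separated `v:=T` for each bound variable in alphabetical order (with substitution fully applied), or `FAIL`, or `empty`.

step 1: unify ((b -> Bool) -> a) ~ a  [subst: {-} | 3 pending]
  occurs-check fail

Answer: FAIL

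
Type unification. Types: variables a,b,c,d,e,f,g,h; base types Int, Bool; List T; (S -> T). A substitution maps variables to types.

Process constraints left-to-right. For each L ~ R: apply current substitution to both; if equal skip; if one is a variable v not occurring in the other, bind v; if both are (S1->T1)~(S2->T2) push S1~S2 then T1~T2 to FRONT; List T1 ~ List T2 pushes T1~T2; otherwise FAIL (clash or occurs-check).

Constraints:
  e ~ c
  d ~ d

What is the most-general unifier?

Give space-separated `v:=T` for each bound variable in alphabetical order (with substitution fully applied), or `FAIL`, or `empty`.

step 1: unify e ~ c  [subst: {-} | 1 pending]
  bind e := c
step 2: unify d ~ d  [subst: {e:=c} | 0 pending]
  -> identical, skip

Answer: e:=c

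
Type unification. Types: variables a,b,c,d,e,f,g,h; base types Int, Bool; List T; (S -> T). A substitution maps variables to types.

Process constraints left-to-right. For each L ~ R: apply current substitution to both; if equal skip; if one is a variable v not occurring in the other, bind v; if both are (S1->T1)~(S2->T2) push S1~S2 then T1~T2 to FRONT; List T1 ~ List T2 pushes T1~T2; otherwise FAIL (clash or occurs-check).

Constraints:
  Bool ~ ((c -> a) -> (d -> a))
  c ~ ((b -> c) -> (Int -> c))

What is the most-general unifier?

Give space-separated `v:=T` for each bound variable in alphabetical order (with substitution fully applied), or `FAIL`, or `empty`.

step 1: unify Bool ~ ((c -> a) -> (d -> a))  [subst: {-} | 1 pending]
  clash: Bool vs ((c -> a) -> (d -> a))

Answer: FAIL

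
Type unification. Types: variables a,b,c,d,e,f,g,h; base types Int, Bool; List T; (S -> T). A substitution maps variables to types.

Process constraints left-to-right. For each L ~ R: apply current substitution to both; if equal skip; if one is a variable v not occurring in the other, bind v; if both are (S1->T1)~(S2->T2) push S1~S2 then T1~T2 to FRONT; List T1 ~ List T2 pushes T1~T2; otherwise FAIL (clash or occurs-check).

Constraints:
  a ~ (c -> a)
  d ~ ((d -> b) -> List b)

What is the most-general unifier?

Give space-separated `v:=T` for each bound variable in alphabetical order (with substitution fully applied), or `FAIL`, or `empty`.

step 1: unify a ~ (c -> a)  [subst: {-} | 1 pending]
  occurs-check fail: a in (c -> a)

Answer: FAIL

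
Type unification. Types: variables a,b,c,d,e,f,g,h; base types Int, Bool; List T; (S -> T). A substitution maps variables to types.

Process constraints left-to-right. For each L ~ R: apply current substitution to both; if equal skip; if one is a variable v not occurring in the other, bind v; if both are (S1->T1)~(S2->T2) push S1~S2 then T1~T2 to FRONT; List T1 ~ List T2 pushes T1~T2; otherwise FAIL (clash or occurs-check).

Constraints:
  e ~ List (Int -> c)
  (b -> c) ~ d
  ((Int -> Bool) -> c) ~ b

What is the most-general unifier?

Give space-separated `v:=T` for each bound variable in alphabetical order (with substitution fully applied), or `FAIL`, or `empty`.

step 1: unify e ~ List (Int -> c)  [subst: {-} | 2 pending]
  bind e := List (Int -> c)
step 2: unify (b -> c) ~ d  [subst: {e:=List (Int -> c)} | 1 pending]
  bind d := (b -> c)
step 3: unify ((Int -> Bool) -> c) ~ b  [subst: {e:=List (Int -> c), d:=(b -> c)} | 0 pending]
  bind b := ((Int -> Bool) -> c)

Answer: b:=((Int -> Bool) -> c) d:=(((Int -> Bool) -> c) -> c) e:=List (Int -> c)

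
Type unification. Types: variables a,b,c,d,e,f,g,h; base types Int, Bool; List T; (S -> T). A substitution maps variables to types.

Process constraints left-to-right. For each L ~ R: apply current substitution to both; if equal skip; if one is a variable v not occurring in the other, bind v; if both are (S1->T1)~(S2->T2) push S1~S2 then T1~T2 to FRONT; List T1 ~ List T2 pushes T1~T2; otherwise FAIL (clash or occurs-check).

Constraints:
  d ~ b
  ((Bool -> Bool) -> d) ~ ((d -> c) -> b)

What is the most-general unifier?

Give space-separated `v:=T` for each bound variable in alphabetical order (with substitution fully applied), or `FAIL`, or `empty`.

step 1: unify d ~ b  [subst: {-} | 1 pending]
  bind d := b
step 2: unify ((Bool -> Bool) -> b) ~ ((b -> c) -> b)  [subst: {d:=b} | 0 pending]
  -> decompose arrow: push (Bool -> Bool)~(b -> c), b~b
step 3: unify (Bool -> Bool) ~ (b -> c)  [subst: {d:=b} | 1 pending]
  -> decompose arrow: push Bool~b, Bool~c
step 4: unify Bool ~ b  [subst: {d:=b} | 2 pending]
  bind b := Bool
step 5: unify Bool ~ c  [subst: {d:=b, b:=Bool} | 1 pending]
  bind c := Bool
step 6: unify Bool ~ Bool  [subst: {d:=b, b:=Bool, c:=Bool} | 0 pending]
  -> identical, skip

Answer: b:=Bool c:=Bool d:=Bool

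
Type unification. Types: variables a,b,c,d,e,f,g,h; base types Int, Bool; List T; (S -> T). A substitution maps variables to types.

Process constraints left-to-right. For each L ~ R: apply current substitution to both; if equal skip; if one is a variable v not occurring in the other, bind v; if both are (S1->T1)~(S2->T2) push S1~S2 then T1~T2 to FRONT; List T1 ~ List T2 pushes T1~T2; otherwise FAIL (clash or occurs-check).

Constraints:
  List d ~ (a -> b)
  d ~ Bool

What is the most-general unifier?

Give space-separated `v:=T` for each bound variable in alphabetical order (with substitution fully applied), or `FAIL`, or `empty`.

step 1: unify List d ~ (a -> b)  [subst: {-} | 1 pending]
  clash: List d vs (a -> b)

Answer: FAIL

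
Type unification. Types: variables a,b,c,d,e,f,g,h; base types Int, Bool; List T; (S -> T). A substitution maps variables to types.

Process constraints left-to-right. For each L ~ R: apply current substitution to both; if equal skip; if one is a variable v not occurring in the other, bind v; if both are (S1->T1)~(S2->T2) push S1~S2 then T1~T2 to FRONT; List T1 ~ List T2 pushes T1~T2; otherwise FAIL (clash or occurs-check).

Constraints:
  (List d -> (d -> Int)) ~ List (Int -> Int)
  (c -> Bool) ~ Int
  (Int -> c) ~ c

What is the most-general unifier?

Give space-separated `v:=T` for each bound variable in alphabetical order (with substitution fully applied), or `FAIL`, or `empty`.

step 1: unify (List d -> (d -> Int)) ~ List (Int -> Int)  [subst: {-} | 2 pending]
  clash: (List d -> (d -> Int)) vs List (Int -> Int)

Answer: FAIL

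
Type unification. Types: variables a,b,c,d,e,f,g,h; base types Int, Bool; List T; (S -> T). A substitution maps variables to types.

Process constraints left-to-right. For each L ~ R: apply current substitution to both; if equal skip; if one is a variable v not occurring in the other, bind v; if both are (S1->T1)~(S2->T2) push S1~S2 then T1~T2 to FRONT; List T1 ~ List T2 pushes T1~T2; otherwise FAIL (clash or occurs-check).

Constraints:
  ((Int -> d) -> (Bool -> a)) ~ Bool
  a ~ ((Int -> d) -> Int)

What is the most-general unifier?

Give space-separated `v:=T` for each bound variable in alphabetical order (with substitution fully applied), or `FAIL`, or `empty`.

Answer: FAIL

Derivation:
step 1: unify ((Int -> d) -> (Bool -> a)) ~ Bool  [subst: {-} | 1 pending]
  clash: ((Int -> d) -> (Bool -> a)) vs Bool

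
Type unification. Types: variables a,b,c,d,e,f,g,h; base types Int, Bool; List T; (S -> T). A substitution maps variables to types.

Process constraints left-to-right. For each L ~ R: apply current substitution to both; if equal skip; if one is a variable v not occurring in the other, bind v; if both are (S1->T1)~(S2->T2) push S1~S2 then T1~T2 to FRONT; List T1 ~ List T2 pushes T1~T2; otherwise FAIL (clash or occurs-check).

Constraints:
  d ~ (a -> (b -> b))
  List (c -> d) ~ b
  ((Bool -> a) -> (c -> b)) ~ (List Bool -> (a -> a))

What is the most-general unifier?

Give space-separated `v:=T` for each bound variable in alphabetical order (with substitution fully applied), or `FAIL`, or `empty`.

step 1: unify d ~ (a -> (b -> b))  [subst: {-} | 2 pending]
  bind d := (a -> (b -> b))
step 2: unify List (c -> (a -> (b -> b))) ~ b  [subst: {d:=(a -> (b -> b))} | 1 pending]
  occurs-check fail

Answer: FAIL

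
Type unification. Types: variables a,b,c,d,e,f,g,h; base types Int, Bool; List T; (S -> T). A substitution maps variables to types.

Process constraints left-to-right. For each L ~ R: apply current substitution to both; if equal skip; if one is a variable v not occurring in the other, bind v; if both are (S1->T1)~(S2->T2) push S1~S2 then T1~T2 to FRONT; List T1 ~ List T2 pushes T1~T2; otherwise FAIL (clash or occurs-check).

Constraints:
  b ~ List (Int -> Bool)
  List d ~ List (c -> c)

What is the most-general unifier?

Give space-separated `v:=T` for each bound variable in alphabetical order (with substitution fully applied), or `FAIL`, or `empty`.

Answer: b:=List (Int -> Bool) d:=(c -> c)

Derivation:
step 1: unify b ~ List (Int -> Bool)  [subst: {-} | 1 pending]
  bind b := List (Int -> Bool)
step 2: unify List d ~ List (c -> c)  [subst: {b:=List (Int -> Bool)} | 0 pending]
  -> decompose List: push d~(c -> c)
step 3: unify d ~ (c -> c)  [subst: {b:=List (Int -> Bool)} | 0 pending]
  bind d := (c -> c)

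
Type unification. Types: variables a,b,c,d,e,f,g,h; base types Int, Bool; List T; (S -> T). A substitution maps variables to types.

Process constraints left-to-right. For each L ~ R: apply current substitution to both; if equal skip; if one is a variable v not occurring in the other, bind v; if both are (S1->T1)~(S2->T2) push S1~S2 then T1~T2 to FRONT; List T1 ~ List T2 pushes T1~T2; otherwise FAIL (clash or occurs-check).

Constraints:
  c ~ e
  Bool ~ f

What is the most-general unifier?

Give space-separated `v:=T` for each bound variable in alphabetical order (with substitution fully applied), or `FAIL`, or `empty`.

step 1: unify c ~ e  [subst: {-} | 1 pending]
  bind c := e
step 2: unify Bool ~ f  [subst: {c:=e} | 0 pending]
  bind f := Bool

Answer: c:=e f:=Bool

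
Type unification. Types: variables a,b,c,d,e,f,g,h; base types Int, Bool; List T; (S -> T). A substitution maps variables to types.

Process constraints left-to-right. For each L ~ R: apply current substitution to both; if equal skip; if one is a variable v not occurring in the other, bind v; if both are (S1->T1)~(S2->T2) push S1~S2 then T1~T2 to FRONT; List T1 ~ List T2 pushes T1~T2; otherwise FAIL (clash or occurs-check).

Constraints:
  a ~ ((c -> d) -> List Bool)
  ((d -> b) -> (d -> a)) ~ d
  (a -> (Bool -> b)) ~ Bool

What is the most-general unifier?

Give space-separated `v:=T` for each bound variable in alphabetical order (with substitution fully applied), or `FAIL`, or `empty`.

Answer: FAIL

Derivation:
step 1: unify a ~ ((c -> d) -> List Bool)  [subst: {-} | 2 pending]
  bind a := ((c -> d) -> List Bool)
step 2: unify ((d -> b) -> (d -> ((c -> d) -> List Bool))) ~ d  [subst: {a:=((c -> d) -> List Bool)} | 1 pending]
  occurs-check fail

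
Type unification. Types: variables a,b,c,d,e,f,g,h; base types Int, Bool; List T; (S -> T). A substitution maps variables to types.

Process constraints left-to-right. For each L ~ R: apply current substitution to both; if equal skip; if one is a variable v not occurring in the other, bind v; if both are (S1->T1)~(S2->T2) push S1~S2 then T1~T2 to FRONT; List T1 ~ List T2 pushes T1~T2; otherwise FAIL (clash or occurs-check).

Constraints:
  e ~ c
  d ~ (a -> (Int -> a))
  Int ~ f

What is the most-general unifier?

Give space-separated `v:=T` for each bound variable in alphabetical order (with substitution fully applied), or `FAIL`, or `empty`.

Answer: d:=(a -> (Int -> a)) e:=c f:=Int

Derivation:
step 1: unify e ~ c  [subst: {-} | 2 pending]
  bind e := c
step 2: unify d ~ (a -> (Int -> a))  [subst: {e:=c} | 1 pending]
  bind d := (a -> (Int -> a))
step 3: unify Int ~ f  [subst: {e:=c, d:=(a -> (Int -> a))} | 0 pending]
  bind f := Int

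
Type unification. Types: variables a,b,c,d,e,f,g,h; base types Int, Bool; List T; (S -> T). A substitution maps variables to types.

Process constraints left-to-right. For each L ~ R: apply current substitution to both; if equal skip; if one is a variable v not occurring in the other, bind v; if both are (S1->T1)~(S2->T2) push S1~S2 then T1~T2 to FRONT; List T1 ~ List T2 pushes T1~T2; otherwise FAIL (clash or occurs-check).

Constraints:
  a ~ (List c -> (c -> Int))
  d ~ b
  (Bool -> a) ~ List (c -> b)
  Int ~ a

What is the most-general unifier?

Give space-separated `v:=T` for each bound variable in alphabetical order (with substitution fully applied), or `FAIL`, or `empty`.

Answer: FAIL

Derivation:
step 1: unify a ~ (List c -> (c -> Int))  [subst: {-} | 3 pending]
  bind a := (List c -> (c -> Int))
step 2: unify d ~ b  [subst: {a:=(List c -> (c -> Int))} | 2 pending]
  bind d := b
step 3: unify (Bool -> (List c -> (c -> Int))) ~ List (c -> b)  [subst: {a:=(List c -> (c -> Int)), d:=b} | 1 pending]
  clash: (Bool -> (List c -> (c -> Int))) vs List (c -> b)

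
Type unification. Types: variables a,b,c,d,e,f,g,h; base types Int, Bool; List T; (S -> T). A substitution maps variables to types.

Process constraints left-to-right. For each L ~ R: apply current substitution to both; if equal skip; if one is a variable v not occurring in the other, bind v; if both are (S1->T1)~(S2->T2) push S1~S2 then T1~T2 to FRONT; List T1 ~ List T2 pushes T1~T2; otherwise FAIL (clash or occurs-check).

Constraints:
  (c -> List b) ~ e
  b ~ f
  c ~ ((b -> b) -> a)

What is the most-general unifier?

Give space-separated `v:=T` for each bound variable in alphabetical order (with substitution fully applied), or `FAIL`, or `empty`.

step 1: unify (c -> List b) ~ e  [subst: {-} | 2 pending]
  bind e := (c -> List b)
step 2: unify b ~ f  [subst: {e:=(c -> List b)} | 1 pending]
  bind b := f
step 3: unify c ~ ((f -> f) -> a)  [subst: {e:=(c -> List b), b:=f} | 0 pending]
  bind c := ((f -> f) -> a)

Answer: b:=f c:=((f -> f) -> a) e:=(((f -> f) -> a) -> List f)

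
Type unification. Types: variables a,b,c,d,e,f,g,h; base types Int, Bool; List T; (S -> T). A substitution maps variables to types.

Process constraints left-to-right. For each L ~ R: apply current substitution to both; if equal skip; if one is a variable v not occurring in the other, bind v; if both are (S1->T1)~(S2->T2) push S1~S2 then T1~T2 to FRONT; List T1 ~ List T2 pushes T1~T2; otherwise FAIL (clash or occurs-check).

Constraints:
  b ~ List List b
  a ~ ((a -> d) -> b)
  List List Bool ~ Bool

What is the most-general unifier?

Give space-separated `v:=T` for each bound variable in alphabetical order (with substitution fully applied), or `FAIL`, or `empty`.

step 1: unify b ~ List List b  [subst: {-} | 2 pending]
  occurs-check fail: b in List List b

Answer: FAIL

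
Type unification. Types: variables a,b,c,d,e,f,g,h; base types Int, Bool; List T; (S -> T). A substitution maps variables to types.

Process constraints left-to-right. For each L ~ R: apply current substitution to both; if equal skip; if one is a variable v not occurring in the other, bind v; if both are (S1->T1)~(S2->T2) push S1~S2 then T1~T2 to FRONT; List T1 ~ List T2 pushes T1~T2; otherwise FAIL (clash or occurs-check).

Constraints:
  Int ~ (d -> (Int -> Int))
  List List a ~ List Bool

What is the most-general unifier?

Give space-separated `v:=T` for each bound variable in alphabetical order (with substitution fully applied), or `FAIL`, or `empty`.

Answer: FAIL

Derivation:
step 1: unify Int ~ (d -> (Int -> Int))  [subst: {-} | 1 pending]
  clash: Int vs (d -> (Int -> Int))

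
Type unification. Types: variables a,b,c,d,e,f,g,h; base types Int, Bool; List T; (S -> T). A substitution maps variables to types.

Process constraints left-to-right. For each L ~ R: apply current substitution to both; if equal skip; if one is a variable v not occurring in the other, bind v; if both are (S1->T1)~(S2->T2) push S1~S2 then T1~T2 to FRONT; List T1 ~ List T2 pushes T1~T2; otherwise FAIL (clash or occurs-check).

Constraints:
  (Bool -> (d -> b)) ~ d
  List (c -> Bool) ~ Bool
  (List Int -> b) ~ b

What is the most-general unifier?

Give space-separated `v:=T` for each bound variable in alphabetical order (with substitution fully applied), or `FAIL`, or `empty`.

Answer: FAIL

Derivation:
step 1: unify (Bool -> (d -> b)) ~ d  [subst: {-} | 2 pending]
  occurs-check fail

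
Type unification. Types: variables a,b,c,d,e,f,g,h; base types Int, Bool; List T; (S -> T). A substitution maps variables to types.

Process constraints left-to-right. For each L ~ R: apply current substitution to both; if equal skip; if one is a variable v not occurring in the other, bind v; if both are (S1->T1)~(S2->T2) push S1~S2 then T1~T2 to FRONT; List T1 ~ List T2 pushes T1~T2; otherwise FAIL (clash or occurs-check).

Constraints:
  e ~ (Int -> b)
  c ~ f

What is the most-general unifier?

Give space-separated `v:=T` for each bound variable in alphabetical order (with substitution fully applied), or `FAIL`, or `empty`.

Answer: c:=f e:=(Int -> b)

Derivation:
step 1: unify e ~ (Int -> b)  [subst: {-} | 1 pending]
  bind e := (Int -> b)
step 2: unify c ~ f  [subst: {e:=(Int -> b)} | 0 pending]
  bind c := f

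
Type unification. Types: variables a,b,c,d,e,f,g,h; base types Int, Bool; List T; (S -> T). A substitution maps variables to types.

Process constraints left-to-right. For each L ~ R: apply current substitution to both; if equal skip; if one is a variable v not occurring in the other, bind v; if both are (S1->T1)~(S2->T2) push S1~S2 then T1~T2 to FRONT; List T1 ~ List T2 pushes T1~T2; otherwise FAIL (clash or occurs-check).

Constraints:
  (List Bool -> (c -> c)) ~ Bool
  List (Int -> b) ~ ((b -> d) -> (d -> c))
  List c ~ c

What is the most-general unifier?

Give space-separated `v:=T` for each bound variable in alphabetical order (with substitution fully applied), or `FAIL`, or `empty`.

Answer: FAIL

Derivation:
step 1: unify (List Bool -> (c -> c)) ~ Bool  [subst: {-} | 2 pending]
  clash: (List Bool -> (c -> c)) vs Bool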